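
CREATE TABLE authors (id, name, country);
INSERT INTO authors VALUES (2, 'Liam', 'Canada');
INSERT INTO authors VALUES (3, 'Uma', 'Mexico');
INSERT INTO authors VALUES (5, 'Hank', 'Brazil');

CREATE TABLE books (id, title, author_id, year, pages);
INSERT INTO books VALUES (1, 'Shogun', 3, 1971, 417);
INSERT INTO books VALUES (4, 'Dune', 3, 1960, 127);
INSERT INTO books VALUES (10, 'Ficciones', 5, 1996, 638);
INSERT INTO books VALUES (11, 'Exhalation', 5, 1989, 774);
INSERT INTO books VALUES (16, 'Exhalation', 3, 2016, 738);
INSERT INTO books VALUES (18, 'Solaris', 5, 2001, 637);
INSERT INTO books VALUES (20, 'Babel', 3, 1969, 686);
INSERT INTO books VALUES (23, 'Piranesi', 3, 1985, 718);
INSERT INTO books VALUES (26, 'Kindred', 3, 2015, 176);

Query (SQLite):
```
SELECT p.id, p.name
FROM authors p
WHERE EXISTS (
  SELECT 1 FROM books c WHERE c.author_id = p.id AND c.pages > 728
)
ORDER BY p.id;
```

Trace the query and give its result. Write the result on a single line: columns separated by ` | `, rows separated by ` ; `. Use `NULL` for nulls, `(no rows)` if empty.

For each authors row, check whether any books with matching author_id has pages > 728.
Keep rows where that is true.

3 | Uma ; 5 | Hank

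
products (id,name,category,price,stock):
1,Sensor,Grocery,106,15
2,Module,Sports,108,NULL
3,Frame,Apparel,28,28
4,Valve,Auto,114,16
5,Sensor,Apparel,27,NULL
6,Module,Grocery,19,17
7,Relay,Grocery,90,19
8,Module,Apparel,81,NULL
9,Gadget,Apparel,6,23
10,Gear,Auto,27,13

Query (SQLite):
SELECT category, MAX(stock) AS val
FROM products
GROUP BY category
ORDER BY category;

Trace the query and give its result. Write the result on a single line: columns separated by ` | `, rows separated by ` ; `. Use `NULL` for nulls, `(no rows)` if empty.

Apparel | 28 ; Auto | 16 ; Grocery | 19 ; Sports | NULL

Partition products by category; compute MAX(stock) within each group.
  Apparel: ids {3, 5, 8, 9} → MAX(stock)=28
  Auto: ids {4, 10} → MAX(stock)=16
  Grocery: ids {1, 6, 7} → MAX(stock)=19
  Sports: ids {2} → MAX(stock)=NULL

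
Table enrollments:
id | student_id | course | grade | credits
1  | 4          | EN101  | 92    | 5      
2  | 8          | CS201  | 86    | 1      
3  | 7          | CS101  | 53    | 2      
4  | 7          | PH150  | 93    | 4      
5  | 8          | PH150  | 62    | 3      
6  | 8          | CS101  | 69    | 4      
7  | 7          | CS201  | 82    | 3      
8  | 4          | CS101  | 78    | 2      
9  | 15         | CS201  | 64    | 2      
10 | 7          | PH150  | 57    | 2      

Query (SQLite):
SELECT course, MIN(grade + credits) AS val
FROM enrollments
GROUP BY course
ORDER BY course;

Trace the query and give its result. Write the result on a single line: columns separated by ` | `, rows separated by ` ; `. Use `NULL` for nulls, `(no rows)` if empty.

CS101 | 55 ; CS201 | 66 ; EN101 | 97 ; PH150 | 59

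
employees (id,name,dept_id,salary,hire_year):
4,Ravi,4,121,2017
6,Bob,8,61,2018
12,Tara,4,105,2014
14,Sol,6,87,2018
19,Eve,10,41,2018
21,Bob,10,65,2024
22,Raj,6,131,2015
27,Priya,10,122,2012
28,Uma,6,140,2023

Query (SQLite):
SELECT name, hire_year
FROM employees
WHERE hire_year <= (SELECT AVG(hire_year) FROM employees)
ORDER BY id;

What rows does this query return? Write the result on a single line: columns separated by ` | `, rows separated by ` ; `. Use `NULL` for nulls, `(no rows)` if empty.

Ravi | 2017 ; Tara | 2014 ; Raj | 2015 ; Priya | 2012

Scalar subquery: AVG(hire_year) over all employees rows = 2017.666667 (≈; comparison uses full precision).
Keep rows where hire_year <= that value.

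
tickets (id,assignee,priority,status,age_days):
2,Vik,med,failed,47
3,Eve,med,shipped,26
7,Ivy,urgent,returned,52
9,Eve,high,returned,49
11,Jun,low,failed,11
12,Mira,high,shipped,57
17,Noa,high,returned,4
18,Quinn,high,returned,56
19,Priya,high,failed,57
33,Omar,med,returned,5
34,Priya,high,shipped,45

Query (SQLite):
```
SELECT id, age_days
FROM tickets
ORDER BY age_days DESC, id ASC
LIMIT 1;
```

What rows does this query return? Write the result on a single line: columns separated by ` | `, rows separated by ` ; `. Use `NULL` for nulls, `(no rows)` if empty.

12 | 57

Sort by age_days desc, tiebreak id asc: (57, id=12), (57, id=19), (56, id=18), (52, id=7) …. Take first 1.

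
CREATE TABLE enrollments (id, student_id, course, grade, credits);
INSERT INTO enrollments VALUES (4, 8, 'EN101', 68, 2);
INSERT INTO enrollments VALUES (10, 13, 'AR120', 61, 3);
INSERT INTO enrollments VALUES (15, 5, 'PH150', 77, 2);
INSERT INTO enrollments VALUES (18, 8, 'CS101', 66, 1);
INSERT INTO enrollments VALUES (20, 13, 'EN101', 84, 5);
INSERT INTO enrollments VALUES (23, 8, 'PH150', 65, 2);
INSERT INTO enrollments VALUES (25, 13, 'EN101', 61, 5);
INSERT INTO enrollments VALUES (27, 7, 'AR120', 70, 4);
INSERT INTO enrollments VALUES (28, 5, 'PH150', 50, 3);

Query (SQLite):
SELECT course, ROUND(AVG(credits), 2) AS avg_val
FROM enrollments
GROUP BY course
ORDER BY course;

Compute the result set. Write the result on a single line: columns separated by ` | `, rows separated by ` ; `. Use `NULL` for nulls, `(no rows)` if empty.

AR120 | 3.5 ; CS101 | 1 ; EN101 | 4 ; PH150 | 2.33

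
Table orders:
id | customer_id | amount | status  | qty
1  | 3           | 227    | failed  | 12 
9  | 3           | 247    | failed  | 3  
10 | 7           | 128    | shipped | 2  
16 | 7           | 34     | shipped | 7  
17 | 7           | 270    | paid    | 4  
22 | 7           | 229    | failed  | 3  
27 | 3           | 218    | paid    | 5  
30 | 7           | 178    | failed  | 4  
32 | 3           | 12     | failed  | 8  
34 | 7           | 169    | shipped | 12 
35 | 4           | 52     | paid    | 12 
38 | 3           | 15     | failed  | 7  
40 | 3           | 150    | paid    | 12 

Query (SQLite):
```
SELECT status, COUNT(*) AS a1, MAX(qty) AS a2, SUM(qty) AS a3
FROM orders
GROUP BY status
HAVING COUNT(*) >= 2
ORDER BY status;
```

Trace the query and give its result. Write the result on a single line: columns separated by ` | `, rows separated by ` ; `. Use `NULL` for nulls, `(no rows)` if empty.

failed | 6 | 12 | 37 ; paid | 4 | 12 | 33 ; shipped | 3 | 12 | 21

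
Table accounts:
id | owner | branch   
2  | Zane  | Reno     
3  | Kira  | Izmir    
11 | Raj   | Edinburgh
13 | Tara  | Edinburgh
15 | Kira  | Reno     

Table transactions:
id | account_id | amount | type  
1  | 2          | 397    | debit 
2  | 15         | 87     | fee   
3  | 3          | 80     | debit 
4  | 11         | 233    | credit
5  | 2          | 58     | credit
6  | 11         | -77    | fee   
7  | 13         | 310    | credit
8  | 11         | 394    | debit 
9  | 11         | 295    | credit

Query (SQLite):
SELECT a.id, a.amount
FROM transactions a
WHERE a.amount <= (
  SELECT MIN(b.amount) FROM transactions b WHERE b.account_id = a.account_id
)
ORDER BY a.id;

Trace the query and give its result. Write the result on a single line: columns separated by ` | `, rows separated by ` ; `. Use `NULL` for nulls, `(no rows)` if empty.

For each transactions row a, compute MIN(amount) over rows sharing a.account_id.
Keep row a if a.amount <= that per-group MIN.
  account_id=2: MIN(amount) = 58
  account_id=3: MIN(amount) = 80
  account_id=11: MIN(amount) = -77
  account_id=13: MIN(amount) = 310
  account_id=15: MIN(amount) = 87

2 | 87 ; 3 | 80 ; 5 | 58 ; 6 | -77 ; 7 | 310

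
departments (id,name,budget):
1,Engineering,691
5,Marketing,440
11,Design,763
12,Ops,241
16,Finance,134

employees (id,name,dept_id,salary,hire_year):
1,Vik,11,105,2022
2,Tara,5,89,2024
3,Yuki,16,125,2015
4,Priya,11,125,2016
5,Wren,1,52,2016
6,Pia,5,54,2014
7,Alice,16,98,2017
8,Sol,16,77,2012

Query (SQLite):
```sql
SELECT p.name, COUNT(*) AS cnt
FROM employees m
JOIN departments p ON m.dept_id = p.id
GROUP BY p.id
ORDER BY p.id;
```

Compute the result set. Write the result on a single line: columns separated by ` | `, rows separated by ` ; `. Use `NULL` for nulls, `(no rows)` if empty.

Join each employees row to its departments via dept_id.
Group joined rows by departments.id; compute COUNT(*) per group.
  1: ids {5} → COUNT(*)=1
  5: ids {2, 6} → COUNT(*)=2
  11: ids {1, 4} → COUNT(*)=2
  16: ids {3, 7, 8} → COUNT(*)=3

Engineering | 1 ; Marketing | 2 ; Design | 2 ; Finance | 3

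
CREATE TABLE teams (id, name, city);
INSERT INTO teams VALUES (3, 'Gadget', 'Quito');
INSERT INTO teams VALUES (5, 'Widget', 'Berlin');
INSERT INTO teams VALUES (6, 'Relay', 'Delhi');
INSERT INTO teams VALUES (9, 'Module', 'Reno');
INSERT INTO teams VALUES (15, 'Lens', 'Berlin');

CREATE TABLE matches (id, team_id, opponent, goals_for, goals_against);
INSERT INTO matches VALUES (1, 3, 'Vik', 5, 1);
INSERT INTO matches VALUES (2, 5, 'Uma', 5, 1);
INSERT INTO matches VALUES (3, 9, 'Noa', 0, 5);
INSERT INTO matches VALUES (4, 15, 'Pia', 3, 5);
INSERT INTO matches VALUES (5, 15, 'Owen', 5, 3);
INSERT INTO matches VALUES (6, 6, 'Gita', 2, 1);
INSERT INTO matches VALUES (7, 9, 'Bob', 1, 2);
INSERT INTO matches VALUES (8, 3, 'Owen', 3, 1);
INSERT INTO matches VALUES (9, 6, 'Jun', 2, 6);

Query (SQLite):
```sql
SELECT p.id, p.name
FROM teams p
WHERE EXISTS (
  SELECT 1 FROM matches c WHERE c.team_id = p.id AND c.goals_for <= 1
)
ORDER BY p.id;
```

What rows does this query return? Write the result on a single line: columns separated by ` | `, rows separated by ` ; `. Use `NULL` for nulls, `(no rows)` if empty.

9 | Module

For each teams row, check whether any matches with matching team_id has goals_for <= 1.
Keep rows where that is true.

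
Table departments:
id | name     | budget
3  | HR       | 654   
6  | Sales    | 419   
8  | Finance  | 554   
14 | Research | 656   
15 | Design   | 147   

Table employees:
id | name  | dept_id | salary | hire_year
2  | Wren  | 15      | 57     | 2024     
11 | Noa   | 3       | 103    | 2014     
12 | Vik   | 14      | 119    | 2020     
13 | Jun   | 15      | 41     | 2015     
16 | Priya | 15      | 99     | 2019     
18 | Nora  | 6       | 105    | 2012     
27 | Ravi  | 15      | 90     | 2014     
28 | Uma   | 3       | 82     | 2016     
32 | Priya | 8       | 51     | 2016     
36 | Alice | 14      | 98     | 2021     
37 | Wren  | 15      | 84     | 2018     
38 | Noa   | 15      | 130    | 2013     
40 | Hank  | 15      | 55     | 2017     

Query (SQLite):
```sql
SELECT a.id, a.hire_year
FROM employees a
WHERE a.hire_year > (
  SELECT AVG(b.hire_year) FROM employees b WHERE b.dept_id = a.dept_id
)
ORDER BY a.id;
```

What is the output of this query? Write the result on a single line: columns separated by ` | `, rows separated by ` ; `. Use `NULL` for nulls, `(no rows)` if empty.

2 | 2024 ; 16 | 2019 ; 28 | 2016 ; 36 | 2021 ; 37 | 2018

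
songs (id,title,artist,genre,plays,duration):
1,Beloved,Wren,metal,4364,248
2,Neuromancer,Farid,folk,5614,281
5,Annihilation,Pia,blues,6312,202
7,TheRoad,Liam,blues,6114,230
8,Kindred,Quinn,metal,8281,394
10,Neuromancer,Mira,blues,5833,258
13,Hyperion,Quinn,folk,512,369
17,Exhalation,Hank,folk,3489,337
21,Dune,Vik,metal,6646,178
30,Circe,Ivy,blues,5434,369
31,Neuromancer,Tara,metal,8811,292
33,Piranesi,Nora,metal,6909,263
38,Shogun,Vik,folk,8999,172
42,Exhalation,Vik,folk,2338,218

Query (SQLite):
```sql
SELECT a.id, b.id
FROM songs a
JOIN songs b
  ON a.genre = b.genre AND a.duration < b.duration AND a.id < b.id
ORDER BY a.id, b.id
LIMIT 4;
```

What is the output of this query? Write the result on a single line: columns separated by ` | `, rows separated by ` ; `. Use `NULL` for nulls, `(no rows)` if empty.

Pairs (a,b) with same genre, a.duration < b.duration, a.id < b.id.
genre groups: blues:{5,7,10,30} folk:{2,13,17,38,42} metal:{1,8,21,31,33}
Ordered by (a.id, b.id); first 4.

1 | 8 ; 1 | 31 ; 1 | 33 ; 2 | 13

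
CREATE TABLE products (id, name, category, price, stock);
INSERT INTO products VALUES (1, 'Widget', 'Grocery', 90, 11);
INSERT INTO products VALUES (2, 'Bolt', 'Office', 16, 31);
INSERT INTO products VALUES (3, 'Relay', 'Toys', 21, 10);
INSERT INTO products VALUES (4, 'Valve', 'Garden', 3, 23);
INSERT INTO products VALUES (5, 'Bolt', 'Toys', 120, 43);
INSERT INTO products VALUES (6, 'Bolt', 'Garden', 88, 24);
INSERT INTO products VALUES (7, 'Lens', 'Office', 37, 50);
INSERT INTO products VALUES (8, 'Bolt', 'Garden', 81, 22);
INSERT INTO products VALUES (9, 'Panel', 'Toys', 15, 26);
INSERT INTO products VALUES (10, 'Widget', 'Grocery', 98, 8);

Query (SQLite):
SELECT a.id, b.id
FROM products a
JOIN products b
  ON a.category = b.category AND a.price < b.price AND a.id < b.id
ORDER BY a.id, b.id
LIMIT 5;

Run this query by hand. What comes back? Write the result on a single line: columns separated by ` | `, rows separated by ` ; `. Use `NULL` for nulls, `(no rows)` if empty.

Pairs (a,b) with same category, a.price < b.price, a.id < b.id.
category groups: Garden:{4,6,8} Grocery:{1,10} Office:{2,7} Toys:{3,5,9}
Ordered by (a.id, b.id); first 5.

1 | 10 ; 2 | 7 ; 3 | 5 ; 4 | 6 ; 4 | 8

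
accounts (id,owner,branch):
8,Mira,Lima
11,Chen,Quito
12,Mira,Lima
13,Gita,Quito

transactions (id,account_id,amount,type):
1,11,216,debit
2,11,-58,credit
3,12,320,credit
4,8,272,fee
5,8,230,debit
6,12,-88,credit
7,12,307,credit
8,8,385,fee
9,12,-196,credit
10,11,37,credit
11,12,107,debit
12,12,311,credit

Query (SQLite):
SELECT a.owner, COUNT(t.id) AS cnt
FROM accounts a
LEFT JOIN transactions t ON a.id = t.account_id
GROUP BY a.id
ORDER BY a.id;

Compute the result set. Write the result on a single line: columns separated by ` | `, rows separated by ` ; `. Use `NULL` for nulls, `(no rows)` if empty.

LEFT JOIN keeps every accounts row; unmatched ones get NULL for transactions columns.
Group by accounts.id and compute COUNT(t.id). COUNT(col) of an all-NULL group is 0.
  8: ids {4, 5, 8} → COUNT(t.id)=3
  11: ids {1, 2, 10} → COUNT(t.id)=3
  12: ids {3, 6, 7, 9, 11, 12} → COUNT(t.id)=6
  13: ids {—} → COUNT(t.id)=0

Mira | 3 ; Chen | 3 ; Mira | 6 ; Gita | 0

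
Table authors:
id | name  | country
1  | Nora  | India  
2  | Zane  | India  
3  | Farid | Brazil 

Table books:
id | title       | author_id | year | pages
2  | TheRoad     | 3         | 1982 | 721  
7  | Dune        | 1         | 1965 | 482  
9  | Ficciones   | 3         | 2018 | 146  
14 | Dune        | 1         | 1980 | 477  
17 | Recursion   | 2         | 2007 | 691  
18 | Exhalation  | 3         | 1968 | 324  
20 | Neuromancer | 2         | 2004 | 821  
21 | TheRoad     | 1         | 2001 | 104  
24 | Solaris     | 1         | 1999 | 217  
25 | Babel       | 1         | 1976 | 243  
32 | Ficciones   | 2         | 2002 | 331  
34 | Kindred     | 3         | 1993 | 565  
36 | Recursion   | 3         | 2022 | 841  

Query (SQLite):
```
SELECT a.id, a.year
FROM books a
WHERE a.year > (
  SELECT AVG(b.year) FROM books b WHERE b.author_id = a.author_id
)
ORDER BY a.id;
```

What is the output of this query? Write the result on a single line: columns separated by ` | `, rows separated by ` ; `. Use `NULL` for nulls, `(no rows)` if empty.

For each books row a, compute AVG(year) over rows sharing a.author_id.
Keep row a if a.year > that per-group AVG.
  author_id=1: AVG(year) = 1984.2
  author_id=2: AVG(year) = 2004.333333
  author_id=3: AVG(year) = 1996.6

9 | 2018 ; 17 | 2007 ; 21 | 2001 ; 24 | 1999 ; 36 | 2022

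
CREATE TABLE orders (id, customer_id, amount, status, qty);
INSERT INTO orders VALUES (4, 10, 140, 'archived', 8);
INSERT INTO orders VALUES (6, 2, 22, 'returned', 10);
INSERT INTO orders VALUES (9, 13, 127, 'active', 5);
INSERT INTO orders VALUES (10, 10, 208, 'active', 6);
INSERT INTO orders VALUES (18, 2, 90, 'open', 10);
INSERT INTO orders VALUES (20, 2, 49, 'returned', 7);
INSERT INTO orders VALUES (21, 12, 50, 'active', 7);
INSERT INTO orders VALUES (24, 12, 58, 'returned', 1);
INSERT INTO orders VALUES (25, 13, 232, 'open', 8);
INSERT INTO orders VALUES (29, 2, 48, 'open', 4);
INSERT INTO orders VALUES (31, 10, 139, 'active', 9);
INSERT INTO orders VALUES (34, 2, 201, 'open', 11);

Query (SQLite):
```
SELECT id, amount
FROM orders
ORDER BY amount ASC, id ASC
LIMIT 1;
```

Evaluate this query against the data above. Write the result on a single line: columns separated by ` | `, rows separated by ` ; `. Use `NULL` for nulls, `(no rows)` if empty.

6 | 22

Sort by amount asc, tiebreak id asc: (22, id=6), (48, id=29), (49, id=20), (50, id=21) …. Take first 1.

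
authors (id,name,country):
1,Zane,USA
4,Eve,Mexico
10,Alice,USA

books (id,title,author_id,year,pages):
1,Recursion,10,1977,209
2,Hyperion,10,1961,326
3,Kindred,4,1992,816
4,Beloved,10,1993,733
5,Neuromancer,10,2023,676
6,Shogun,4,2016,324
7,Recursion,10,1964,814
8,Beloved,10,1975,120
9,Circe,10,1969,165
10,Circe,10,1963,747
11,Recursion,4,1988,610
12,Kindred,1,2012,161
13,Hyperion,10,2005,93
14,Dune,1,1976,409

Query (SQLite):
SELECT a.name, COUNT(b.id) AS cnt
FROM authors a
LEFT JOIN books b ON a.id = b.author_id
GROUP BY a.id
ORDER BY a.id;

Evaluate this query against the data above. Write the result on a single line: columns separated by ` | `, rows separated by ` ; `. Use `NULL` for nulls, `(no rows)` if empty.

Zane | 2 ; Eve | 3 ; Alice | 9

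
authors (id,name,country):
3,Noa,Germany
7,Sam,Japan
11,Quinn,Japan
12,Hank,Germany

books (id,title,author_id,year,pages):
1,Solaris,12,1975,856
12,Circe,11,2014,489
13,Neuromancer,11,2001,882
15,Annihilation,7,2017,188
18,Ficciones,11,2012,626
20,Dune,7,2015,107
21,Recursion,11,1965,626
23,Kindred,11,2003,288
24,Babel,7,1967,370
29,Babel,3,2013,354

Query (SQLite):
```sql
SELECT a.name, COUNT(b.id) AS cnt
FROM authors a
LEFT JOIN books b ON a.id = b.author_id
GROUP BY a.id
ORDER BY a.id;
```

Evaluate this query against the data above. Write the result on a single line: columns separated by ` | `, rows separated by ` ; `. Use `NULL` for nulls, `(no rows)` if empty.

Noa | 1 ; Sam | 3 ; Quinn | 5 ; Hank | 1

LEFT JOIN keeps every authors row; unmatched ones get NULL for books columns.
Group by authors.id and compute COUNT(b.id). COUNT(col) of an all-NULL group is 0.
  3: ids {29} → COUNT(b.id)=1
  7: ids {15, 20, 24} → COUNT(b.id)=3
  11: ids {12, 13, 18, 21, 23} → COUNT(b.id)=5
  12: ids {1} → COUNT(b.id)=1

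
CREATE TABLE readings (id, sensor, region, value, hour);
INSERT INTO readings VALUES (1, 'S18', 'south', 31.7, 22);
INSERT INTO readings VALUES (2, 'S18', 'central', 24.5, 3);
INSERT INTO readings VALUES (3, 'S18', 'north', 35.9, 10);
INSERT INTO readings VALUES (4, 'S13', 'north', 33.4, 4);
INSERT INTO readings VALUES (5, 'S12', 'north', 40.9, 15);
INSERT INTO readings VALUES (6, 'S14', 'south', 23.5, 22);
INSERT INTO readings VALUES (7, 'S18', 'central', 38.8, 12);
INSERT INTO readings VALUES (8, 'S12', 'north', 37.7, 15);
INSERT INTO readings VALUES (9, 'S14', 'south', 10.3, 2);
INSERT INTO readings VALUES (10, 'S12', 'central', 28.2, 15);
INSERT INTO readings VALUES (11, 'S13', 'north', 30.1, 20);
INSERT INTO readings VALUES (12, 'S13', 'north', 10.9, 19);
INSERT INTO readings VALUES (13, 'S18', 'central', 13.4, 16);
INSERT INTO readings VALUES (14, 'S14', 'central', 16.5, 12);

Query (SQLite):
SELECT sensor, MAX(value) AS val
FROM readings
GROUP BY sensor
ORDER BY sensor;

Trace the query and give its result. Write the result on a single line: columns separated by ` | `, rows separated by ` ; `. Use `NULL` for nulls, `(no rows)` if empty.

S12 | 40.9 ; S13 | 33.4 ; S14 | 23.5 ; S18 | 38.8

Partition readings by sensor; compute MAX(value) within each group.
  S12: ids {5, 8, 10} → MAX(value)=40.9
  S13: ids {4, 11, 12} → MAX(value)=33.4
  S14: ids {6, 9, 14} → MAX(value)=23.5
  S18: ids {1, 2, 3, 7, 13} → MAX(value)=38.8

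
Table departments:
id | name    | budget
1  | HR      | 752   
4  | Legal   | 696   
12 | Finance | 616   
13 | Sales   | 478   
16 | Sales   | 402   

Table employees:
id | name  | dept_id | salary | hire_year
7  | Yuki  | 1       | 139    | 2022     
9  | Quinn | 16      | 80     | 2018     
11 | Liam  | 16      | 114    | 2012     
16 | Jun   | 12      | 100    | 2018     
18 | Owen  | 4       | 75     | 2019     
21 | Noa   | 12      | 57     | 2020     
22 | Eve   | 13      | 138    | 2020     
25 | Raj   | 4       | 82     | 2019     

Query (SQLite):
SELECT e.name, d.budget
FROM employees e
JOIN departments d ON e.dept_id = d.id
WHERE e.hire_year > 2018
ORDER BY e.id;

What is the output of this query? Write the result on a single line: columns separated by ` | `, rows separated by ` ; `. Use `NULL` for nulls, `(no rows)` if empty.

Yuki | 752 ; Owen | 696 ; Noa | 616 ; Eve | 478 ; Raj | 696

Each employees row matches the departments row where dept_id = departments.id.
Then keep rows with e.hire_year > 2018.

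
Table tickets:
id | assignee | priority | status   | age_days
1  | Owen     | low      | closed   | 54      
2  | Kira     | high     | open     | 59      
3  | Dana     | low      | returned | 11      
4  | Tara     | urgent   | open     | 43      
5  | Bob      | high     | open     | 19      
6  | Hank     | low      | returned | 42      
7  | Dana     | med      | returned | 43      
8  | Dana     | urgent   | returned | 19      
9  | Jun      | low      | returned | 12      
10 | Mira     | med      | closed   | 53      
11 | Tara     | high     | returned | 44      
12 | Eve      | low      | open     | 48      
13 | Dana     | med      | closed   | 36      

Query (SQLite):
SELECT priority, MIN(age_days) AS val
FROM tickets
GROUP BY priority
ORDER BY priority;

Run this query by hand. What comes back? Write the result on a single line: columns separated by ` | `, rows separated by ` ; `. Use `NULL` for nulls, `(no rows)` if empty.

high | 19 ; low | 11 ; med | 36 ; urgent | 19

Partition tickets by priority; compute MIN(age_days) within each group.
  high: ids {2, 5, 11} → MIN(age_days)=19
  low: ids {1, 3, 6, 9, 12} → MIN(age_days)=11
  med: ids {7, 10, 13} → MIN(age_days)=36
  urgent: ids {4, 8} → MIN(age_days)=19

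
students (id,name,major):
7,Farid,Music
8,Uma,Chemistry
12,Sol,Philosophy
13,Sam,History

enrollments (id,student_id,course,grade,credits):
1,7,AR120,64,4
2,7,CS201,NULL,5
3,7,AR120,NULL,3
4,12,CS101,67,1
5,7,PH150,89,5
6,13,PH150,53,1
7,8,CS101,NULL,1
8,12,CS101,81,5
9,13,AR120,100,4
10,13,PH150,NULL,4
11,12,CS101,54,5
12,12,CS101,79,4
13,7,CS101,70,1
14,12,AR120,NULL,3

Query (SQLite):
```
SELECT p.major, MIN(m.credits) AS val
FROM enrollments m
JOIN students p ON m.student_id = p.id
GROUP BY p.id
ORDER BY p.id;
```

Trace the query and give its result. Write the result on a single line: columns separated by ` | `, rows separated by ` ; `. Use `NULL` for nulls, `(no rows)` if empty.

Join each enrollments row to its students via student_id.
Group joined rows by students.id; compute MIN(m.credits) per group.
  7: ids {1, 2, 3, 5, 13} → MIN(m.credits)=1
  8: ids {7} → MIN(m.credits)=1
  12: ids {4, 8, 11, 12, 14} → MIN(m.credits)=1
  13: ids {6, 9, 10} → MIN(m.credits)=1

Music | 1 ; Chemistry | 1 ; Philosophy | 1 ; History | 1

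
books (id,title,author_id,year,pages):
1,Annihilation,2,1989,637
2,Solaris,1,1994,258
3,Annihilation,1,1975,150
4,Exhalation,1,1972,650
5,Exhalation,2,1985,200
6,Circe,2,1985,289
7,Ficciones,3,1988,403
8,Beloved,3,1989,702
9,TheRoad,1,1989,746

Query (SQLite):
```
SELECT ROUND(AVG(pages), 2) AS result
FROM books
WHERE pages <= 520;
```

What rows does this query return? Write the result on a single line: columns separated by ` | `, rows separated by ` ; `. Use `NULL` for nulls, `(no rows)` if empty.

Rows where pages <= 520 → pages values: [258, 150, 200, 289, 403].
AVG = 1300 / 5 (rounded to 2 dp).

260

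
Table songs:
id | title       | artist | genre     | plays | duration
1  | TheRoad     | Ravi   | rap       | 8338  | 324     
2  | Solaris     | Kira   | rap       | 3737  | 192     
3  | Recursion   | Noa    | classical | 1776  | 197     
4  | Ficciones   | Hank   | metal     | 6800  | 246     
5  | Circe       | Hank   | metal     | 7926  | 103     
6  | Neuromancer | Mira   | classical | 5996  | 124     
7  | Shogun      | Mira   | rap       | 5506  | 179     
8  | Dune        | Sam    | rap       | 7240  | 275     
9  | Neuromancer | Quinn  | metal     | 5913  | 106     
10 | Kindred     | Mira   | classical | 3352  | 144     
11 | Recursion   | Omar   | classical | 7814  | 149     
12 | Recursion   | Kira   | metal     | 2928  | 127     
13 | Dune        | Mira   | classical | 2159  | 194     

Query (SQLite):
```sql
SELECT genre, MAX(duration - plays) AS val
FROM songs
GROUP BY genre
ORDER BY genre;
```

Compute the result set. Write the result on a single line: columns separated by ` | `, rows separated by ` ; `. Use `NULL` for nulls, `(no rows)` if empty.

classical | -1579 ; metal | -2801 ; rap | -3545

For each row compute duration - plays.
Group by genre; take MAX of the expression per group.
  classical: ids {3, 6, 10, 11, 13} → MAX(duration - plays)=-1579
  metal: ids {4, 5, 9, 12} → MAX(duration - plays)=-2801
  rap: ids {1, 2, 7, 8} → MAX(duration - plays)=-3545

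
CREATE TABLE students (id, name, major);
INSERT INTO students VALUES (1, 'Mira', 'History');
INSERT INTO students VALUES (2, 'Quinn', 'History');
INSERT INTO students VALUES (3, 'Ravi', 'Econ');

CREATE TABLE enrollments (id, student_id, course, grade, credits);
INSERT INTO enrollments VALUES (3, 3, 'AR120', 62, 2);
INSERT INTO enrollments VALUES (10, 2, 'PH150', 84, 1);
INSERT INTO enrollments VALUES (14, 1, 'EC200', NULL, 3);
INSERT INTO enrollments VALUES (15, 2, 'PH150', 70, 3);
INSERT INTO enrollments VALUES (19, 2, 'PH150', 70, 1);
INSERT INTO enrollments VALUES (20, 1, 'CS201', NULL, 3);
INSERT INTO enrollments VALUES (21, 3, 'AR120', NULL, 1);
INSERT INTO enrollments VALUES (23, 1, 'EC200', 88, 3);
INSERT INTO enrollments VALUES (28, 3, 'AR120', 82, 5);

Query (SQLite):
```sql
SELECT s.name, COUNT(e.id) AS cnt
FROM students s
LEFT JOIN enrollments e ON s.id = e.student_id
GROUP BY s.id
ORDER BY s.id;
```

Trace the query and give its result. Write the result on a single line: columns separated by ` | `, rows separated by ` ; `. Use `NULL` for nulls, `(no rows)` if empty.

Mira | 3 ; Quinn | 3 ; Ravi | 3

LEFT JOIN keeps every students row; unmatched ones get NULL for enrollments columns.
Group by students.id and compute COUNT(e.id). COUNT(col) of an all-NULL group is 0.
  1: ids {14, 20, 23} → COUNT(e.id)=3
  2: ids {10, 15, 19} → COUNT(e.id)=3
  3: ids {3, 21, 28} → COUNT(e.id)=3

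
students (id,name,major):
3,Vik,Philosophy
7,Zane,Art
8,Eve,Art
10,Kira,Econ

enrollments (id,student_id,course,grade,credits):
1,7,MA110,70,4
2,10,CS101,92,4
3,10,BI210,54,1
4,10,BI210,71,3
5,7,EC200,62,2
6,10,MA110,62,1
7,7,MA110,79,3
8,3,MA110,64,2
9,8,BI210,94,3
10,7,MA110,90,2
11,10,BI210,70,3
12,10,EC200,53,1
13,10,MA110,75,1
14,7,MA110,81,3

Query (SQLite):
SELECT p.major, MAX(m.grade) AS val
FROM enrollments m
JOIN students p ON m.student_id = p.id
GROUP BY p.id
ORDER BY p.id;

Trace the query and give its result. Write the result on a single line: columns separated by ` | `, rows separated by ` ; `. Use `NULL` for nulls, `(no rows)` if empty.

Join each enrollments row to its students via student_id.
Group joined rows by students.id; compute MAX(m.grade) per group.
  3: ids {8} → MAX(m.grade)=64
  7: ids {1, 5, 7, 10, 14} → MAX(m.grade)=90
  8: ids {9} → MAX(m.grade)=94
  10: ids {2, 3, 4, 6, 11, 12, 13} → MAX(m.grade)=92

Philosophy | 64 ; Art | 90 ; Art | 94 ; Econ | 92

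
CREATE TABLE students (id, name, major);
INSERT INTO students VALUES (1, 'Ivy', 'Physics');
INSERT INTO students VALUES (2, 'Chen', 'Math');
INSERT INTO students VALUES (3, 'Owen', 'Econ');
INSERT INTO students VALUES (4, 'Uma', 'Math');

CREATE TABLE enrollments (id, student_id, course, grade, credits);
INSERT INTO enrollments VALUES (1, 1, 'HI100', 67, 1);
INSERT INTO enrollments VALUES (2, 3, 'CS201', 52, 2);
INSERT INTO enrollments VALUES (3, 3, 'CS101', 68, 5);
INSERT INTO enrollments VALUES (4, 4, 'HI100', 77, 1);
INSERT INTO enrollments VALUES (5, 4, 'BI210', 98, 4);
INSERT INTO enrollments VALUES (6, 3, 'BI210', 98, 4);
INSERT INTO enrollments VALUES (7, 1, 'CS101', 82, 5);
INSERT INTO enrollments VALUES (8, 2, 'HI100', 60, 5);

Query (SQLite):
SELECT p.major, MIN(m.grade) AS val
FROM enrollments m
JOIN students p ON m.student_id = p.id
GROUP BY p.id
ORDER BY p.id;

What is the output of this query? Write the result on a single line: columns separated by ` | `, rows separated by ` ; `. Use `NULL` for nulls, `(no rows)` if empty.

Join each enrollments row to its students via student_id.
Group joined rows by students.id; compute MIN(m.grade) per group.
  1: ids {1, 7} → MIN(m.grade)=67
  2: ids {8} → MIN(m.grade)=60
  3: ids {2, 3, 6} → MIN(m.grade)=52
  4: ids {4, 5} → MIN(m.grade)=77

Physics | 67 ; Math | 60 ; Econ | 52 ; Math | 77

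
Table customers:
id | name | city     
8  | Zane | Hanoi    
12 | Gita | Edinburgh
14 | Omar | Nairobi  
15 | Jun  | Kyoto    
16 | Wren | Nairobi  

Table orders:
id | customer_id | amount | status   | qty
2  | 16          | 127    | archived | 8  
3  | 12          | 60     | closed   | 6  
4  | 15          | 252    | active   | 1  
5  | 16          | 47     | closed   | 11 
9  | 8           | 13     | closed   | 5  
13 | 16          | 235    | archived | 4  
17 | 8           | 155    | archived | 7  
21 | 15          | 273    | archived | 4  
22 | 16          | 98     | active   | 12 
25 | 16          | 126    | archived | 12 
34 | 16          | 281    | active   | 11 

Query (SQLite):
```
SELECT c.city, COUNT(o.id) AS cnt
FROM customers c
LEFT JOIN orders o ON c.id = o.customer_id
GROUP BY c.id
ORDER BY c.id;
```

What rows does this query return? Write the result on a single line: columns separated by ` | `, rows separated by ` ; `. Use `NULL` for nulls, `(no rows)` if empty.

Hanoi | 2 ; Edinburgh | 1 ; Nairobi | 0 ; Kyoto | 2 ; Nairobi | 6

LEFT JOIN keeps every customers row; unmatched ones get NULL for orders columns.
Group by customers.id and compute COUNT(o.id). COUNT(col) of an all-NULL group is 0.
  8: ids {9, 17} → COUNT(o.id)=2
  12: ids {3} → COUNT(o.id)=1
  14: ids {—} → COUNT(o.id)=0
  15: ids {4, 21} → COUNT(o.id)=2
  16: ids {2, 5, 13, 22, 25, 34} → COUNT(o.id)=6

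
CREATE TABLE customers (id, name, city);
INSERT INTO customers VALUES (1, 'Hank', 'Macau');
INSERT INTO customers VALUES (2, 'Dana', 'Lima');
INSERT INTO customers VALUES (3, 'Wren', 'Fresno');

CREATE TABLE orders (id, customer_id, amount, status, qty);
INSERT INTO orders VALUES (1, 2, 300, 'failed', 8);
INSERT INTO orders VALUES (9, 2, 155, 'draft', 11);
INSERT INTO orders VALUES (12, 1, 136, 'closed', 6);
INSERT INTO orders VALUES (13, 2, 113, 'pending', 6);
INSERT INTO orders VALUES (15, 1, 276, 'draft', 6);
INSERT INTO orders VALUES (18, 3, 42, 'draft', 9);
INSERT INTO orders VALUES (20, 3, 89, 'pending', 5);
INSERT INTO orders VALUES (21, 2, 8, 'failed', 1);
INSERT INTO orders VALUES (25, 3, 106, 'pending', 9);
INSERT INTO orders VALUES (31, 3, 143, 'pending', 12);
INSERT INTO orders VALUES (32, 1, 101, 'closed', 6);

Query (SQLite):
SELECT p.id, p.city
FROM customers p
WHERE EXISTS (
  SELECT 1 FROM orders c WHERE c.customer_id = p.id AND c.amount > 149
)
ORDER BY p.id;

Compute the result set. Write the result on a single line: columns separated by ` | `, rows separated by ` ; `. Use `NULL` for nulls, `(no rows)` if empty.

For each customers row, check whether any orders with matching customer_id has amount > 149.
Keep rows where that is true.

1 | Macau ; 2 | Lima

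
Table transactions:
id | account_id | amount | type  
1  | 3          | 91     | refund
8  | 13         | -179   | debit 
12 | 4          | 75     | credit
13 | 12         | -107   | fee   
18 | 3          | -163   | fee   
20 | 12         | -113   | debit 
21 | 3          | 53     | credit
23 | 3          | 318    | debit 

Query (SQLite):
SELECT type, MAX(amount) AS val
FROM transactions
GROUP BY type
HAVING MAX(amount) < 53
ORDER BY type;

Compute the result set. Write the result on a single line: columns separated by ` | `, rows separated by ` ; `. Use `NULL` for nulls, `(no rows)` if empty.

Partition transactions by type; compute MAX(amount) within each group.
HAVING: keep groups where MAX(amount) < 53.
  credit: ids {12, 21} → MAX(amount)=75
  debit: ids {8, 20, 23} → MAX(amount)=318
  fee: ids {13, 18} → MAX(amount)=-107
  refund: ids {1} → MAX(amount)=91

fee | -107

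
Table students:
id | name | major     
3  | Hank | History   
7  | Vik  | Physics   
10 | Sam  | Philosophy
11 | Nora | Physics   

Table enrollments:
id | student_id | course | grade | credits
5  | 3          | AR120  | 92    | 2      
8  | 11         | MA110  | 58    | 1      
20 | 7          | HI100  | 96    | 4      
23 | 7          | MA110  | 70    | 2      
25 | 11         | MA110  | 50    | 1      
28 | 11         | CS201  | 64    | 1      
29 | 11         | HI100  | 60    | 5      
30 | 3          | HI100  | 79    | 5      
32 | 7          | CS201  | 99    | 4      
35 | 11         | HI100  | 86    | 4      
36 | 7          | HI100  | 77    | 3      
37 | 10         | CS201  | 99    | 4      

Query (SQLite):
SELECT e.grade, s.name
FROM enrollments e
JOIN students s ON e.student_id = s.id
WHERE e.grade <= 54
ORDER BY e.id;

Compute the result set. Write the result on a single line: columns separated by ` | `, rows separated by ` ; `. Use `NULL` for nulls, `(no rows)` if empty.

50 | Nora

Each enrollments row matches the students row where student_id = students.id.
Then keep rows with e.grade <= 54.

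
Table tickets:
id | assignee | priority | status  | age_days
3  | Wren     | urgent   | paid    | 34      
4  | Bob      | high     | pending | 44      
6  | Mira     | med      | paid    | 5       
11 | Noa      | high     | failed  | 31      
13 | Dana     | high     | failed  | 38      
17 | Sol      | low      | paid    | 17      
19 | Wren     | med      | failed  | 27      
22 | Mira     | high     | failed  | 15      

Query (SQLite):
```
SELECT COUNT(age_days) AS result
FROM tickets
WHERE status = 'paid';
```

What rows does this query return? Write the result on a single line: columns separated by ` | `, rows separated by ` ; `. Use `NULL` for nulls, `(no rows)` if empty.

3

Rows where status='paid' → age_days values: [34, 5, 17].
COUNT(age_days) counts non-NULL values → 3.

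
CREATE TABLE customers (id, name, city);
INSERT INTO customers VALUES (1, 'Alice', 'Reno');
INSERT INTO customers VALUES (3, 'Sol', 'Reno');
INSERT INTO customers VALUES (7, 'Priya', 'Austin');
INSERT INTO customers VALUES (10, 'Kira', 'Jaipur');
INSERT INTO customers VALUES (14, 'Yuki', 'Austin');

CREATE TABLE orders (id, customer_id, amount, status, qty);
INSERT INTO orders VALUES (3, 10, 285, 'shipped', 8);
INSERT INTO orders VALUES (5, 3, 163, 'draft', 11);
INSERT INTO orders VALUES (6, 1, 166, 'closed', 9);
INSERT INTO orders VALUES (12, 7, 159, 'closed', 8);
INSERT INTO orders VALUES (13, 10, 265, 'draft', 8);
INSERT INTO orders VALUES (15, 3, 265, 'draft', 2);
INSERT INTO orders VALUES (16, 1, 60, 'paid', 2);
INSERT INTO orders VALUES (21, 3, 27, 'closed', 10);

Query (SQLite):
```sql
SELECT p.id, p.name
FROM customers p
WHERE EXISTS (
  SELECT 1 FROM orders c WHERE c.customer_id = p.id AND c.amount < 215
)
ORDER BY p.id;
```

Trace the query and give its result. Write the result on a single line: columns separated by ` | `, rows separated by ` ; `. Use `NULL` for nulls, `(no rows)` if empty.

For each customers row, check whether any orders with matching customer_id has amount < 215.
Keep rows where that is true.

1 | Alice ; 3 | Sol ; 7 | Priya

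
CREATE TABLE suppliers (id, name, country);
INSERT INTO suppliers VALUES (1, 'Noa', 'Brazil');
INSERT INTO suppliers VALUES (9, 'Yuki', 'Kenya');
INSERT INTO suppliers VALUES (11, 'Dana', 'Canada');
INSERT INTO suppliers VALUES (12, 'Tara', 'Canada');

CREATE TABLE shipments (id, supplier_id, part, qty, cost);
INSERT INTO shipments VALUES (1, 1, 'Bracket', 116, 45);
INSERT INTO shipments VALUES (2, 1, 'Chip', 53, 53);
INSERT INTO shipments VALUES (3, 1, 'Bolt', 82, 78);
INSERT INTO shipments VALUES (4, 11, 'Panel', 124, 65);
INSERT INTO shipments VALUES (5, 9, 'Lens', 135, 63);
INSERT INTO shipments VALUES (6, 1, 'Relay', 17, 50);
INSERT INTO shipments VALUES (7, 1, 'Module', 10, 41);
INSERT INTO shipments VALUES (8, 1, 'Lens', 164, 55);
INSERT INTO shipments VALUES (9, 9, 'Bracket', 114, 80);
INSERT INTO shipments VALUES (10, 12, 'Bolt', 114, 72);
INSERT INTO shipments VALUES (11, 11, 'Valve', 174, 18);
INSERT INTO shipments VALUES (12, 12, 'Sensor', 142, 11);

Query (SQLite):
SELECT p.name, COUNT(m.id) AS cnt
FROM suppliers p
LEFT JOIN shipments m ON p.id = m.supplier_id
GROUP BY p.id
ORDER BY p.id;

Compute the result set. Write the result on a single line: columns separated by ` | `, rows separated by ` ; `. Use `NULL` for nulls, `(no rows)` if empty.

LEFT JOIN keeps every suppliers row; unmatched ones get NULL for shipments columns.
Group by suppliers.id and compute COUNT(m.id). COUNT(col) of an all-NULL group is 0.
  1: ids {1, 2, 3, 6, 7, 8} → COUNT(m.id)=6
  9: ids {5, 9} → COUNT(m.id)=2
  11: ids {4, 11} → COUNT(m.id)=2
  12: ids {10, 12} → COUNT(m.id)=2

Noa | 6 ; Yuki | 2 ; Dana | 2 ; Tara | 2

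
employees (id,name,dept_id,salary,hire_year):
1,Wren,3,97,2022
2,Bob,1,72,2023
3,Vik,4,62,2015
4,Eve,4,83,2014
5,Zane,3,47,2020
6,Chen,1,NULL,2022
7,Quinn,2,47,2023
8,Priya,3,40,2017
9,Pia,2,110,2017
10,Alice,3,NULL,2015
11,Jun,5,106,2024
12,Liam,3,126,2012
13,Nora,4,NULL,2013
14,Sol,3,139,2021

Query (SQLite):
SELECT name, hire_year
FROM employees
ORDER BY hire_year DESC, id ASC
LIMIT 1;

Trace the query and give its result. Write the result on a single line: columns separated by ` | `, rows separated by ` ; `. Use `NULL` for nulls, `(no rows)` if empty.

Jun | 2024

Sort by hire_year desc, tiebreak id asc: (2024, id=11), (2023, id=2), (2023, id=7), (2022, id=1) …. Take first 1.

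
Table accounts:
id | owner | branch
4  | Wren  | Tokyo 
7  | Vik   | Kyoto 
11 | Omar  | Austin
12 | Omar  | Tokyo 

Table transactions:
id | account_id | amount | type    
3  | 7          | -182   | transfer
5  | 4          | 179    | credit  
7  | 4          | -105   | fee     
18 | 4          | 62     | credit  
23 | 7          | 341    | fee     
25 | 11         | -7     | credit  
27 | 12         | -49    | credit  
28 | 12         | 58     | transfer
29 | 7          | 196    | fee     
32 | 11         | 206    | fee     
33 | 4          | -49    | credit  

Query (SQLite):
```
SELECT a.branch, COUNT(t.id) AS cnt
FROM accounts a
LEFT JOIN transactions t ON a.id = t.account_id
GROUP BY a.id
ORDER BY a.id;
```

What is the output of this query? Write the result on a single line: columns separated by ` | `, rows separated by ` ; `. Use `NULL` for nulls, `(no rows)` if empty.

Tokyo | 4 ; Kyoto | 3 ; Austin | 2 ; Tokyo | 2

LEFT JOIN keeps every accounts row; unmatched ones get NULL for transactions columns.
Group by accounts.id and compute COUNT(t.id). COUNT(col) of an all-NULL group is 0.
  4: ids {5, 7, 18, 33} → COUNT(t.id)=4
  7: ids {3, 23, 29} → COUNT(t.id)=3
  11: ids {25, 32} → COUNT(t.id)=2
  12: ids {27, 28} → COUNT(t.id)=2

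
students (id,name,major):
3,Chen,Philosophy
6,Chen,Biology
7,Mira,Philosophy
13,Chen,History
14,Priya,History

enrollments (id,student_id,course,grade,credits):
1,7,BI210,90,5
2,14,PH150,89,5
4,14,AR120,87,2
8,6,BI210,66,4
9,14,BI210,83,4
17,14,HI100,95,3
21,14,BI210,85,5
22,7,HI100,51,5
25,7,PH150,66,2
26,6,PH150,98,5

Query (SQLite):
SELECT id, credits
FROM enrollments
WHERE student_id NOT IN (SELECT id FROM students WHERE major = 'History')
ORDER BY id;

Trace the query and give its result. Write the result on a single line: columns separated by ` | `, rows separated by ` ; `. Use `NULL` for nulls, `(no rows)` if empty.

1 | 5 ; 8 | 4 ; 22 | 5 ; 25 | 2 ; 26 | 5

Inner query: students.id where major = 'History'.
Outer: keep enrollments rows whose student_id is not in that set.
Inner query → {13, 14}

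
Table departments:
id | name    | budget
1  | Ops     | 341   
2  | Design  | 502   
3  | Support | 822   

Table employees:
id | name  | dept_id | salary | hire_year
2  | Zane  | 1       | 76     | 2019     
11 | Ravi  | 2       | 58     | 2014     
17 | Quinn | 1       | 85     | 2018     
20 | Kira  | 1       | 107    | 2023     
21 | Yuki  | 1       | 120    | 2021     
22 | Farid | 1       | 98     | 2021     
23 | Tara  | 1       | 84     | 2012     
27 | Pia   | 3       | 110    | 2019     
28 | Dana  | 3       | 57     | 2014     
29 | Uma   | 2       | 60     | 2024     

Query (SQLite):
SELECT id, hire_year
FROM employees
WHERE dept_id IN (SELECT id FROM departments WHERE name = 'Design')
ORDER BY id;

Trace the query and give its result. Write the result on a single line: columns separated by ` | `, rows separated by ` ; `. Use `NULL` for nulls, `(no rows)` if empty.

Inner query: departments.id where name = 'Design'.
Outer: keep employees rows whose dept_id is in that set.
Inner query → {2}

11 | 2014 ; 29 | 2024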